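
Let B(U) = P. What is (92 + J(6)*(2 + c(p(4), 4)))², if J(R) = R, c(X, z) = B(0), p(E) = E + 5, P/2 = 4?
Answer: 23104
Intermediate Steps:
P = 8 (P = 2*4 = 8)
B(U) = 8
p(E) = 5 + E
c(X, z) = 8
(92 + J(6)*(2 + c(p(4), 4)))² = (92 + 6*(2 + 8))² = (92 + 6*10)² = (92 + 60)² = 152² = 23104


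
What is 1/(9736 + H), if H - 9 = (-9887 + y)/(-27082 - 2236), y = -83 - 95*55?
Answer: 29318/285719105 ≈ 0.00010261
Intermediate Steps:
y = -5308 (y = -83 - 5225 = -5308)
H = 279057/29318 (H = 9 + (-9887 - 5308)/(-27082 - 2236) = 9 - 15195/(-29318) = 9 - 15195*(-1/29318) = 9 + 15195/29318 = 279057/29318 ≈ 9.5183)
1/(9736 + H) = 1/(9736 + 279057/29318) = 1/(285719105/29318) = 29318/285719105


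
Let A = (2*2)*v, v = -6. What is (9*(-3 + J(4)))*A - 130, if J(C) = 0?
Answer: 518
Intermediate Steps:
A = -24 (A = (2*2)*(-6) = 4*(-6) = -24)
(9*(-3 + J(4)))*A - 130 = (9*(-3 + 0))*(-24) - 130 = (9*(-3))*(-24) - 130 = -27*(-24) - 130 = 648 - 130 = 518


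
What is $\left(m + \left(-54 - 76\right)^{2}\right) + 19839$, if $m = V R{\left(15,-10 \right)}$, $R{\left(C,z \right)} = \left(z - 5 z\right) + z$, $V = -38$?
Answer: $35599$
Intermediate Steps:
$R{\left(C,z \right)} = - 3 z$ ($R{\left(C,z \right)} = - 4 z + z = - 3 z$)
$m = -1140$ ($m = - 38 \left(\left(-3\right) \left(-10\right)\right) = \left(-38\right) 30 = -1140$)
$\left(m + \left(-54 - 76\right)^{2}\right) + 19839 = \left(-1140 + \left(-54 - 76\right)^{2}\right) + 19839 = \left(-1140 + \left(-130\right)^{2}\right) + 19839 = \left(-1140 + 16900\right) + 19839 = 15760 + 19839 = 35599$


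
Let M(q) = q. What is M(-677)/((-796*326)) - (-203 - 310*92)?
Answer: 7453504285/259496 ≈ 28723.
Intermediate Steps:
M(-677)/((-796*326)) - (-203 - 310*92) = -677/((-796*326)) - (-203 - 310*92) = -677/(-259496) - (-203 - 28520) = -677*(-1/259496) - 1*(-28723) = 677/259496 + 28723 = 7453504285/259496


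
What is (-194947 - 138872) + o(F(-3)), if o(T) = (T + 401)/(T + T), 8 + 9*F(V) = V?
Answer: -3673808/11 ≈ -3.3398e+5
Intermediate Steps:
F(V) = -8/9 + V/9
o(T) = (401 + T)/(2*T) (o(T) = (401 + T)/((2*T)) = (401 + T)*(1/(2*T)) = (401 + T)/(2*T))
(-194947 - 138872) + o(F(-3)) = (-194947 - 138872) + (401 + (-8/9 + (1/9)*(-3)))/(2*(-8/9 + (1/9)*(-3))) = -333819 + (401 + (-8/9 - 1/3))/(2*(-8/9 - 1/3)) = -333819 + (401 - 11/9)/(2*(-11/9)) = -333819 + (1/2)*(-9/11)*(3598/9) = -333819 - 1799/11 = -3673808/11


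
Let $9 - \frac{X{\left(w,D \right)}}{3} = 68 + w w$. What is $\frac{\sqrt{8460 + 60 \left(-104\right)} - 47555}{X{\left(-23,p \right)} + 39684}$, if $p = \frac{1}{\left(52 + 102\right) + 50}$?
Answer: $- \frac{9511}{7584} + \frac{\sqrt{555}}{18960} \approx -1.2528$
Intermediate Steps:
$p = \frac{1}{204}$ ($p = \frac{1}{154 + 50} = \frac{1}{204} \approx 0.004902$)
$X{\left(w,D \right)} = -177 - 3 w^{2}$ ($X{\left(w,D \right)} = 27 - 3 \left(68 + w w\right) = 27 - 3 \left(68 + w^{2}\right) = 27 - \left(204 + 3 w^{2}\right) = -177 - 3 w^{2}$)
$\frac{\sqrt{8460 + 60 \left(-104\right)} - 47555}{X{\left(-23,p \right)} + 39684} = \frac{\sqrt{8460 + 60 \left(-104\right)} - 47555}{\left(-177 - 3 \left(-23\right)^{2}\right) + 39684} = \frac{\sqrt{8460 - 6240} - 47555}{\left(-177 - 1587\right) + 39684} = \frac{\sqrt{2220} - 47555}{\left(-177 - 1587\right) + 39684} = \frac{2 \sqrt{555} - 47555}{-1764 + 39684} = \frac{-47555 + 2 \sqrt{555}}{37920} = \left(-47555 + 2 \sqrt{555}\right) \frac{1}{37920} = - \frac{9511}{7584} + \frac{\sqrt{555}}{18960}$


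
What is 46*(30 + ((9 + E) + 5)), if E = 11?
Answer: 2530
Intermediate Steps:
46*(30 + ((9 + E) + 5)) = 46*(30 + ((9 + 11) + 5)) = 46*(30 + (20 + 5)) = 46*(30 + 25) = 46*55 = 2530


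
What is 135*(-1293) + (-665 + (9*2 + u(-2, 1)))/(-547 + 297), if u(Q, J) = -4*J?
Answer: -43638099/250 ≈ -1.7455e+5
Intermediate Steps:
135*(-1293) + (-665 + (9*2 + u(-2, 1)))/(-547 + 297) = 135*(-1293) + (-665 + (9*2 - 4*1))/(-547 + 297) = -174555 + (-665 + (18 - 4))/(-250) = -174555 + (-665 + 14)*(-1/250) = -174555 - 651*(-1/250) = -174555 + 651/250 = -43638099/250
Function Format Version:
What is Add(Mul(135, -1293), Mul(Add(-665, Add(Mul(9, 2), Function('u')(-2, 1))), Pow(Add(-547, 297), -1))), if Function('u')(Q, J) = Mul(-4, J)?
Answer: Rational(-43638099, 250) ≈ -1.7455e+5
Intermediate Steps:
Add(Mul(135, -1293), Mul(Add(-665, Add(Mul(9, 2), Function('u')(-2, 1))), Pow(Add(-547, 297), -1))) = Add(Mul(135, -1293), Mul(Add(-665, Add(Mul(9, 2), Mul(-4, 1))), Pow(Add(-547, 297), -1))) = Add(-174555, Mul(Add(-665, Add(18, -4)), Pow(-250, -1))) = Add(-174555, Mul(Add(-665, 14), Rational(-1, 250))) = Add(-174555, Mul(-651, Rational(-1, 250))) = Add(-174555, Rational(651, 250)) = Rational(-43638099, 250)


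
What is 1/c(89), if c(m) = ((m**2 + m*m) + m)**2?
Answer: 1/253796761 ≈ 3.9402e-9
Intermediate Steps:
c(m) = (m + 2*m**2)**2 (c(m) = ((m**2 + m**2) + m)**2 = (2*m**2 + m)**2 = (m + 2*m**2)**2)
1/c(89) = 1/(89**2*(1 + 2*89)**2) = 1/(7921*(1 + 178)**2) = 1/(7921*179**2) = 1/(7921*32041) = 1/253796761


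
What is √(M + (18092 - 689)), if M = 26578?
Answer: √43981 ≈ 209.72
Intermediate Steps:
√(M + (18092 - 689)) = √(26578 + (18092 - 689)) = √(26578 + 17403) = √43981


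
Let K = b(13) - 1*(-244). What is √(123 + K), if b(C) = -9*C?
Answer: 5*√10 ≈ 15.811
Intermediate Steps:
K = 127 (K = -9*13 - 1*(-244) = -117 + 244 = 127)
√(123 + K) = √(123 + 127) = √250 = 5*√10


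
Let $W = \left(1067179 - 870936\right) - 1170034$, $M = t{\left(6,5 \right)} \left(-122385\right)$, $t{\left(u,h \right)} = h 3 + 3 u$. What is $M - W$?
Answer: $-3064914$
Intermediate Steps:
$t{\left(u,h \right)} = 3 h + 3 u$
$M = -4038705$ ($M = \left(3 \cdot 5 + 3 \cdot 6\right) \left(-122385\right) = \left(15 + 18\right) \left(-122385\right) = 33 \left(-122385\right) = -4038705$)
$W = -973791$ ($W = 196243 - 1170034 = -973791$)
$M - W = -4038705 - -973791 = -4038705 + 973791 = -3064914$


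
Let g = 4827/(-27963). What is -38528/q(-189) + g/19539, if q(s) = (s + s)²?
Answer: -9281832773/34421250591 ≈ -0.26965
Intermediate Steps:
g = -1609/9321 (g = 4827*(-1/27963) = -1609/9321 ≈ -0.17262)
q(s) = 4*s² (q(s) = (2*s)² = 4*s²)
-38528/q(-189) + g/19539 = -38528/(4*(-189)²) - 1609/9321/19539 = -38528/(4*35721) - 1609/9321*1/19539 = -38528/142884 - 1609/182123019 = -38528*1/142884 - 1609/182123019 = -1376/5103 - 1609/182123019 = -9281832773/34421250591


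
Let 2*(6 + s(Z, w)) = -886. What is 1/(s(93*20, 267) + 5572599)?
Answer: 1/5572150 ≈ 1.7946e-7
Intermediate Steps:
s(Z, w) = -449 (s(Z, w) = -6 + (½)*(-886) = -6 - 443 = -449)
1/(s(93*20, 267) + 5572599) = 1/(-449 + 5572599) = 1/5572150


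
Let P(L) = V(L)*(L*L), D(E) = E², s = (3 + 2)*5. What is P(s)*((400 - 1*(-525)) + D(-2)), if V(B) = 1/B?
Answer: 23225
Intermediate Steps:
V(B) = 1/B
s = 25 (s = 5*5 = 25)
P(L) = L (P(L) = (L*L)/L = L²/L = L)
P(s)*((400 - 1*(-525)) + D(-2)) = 25*((400 - 1*(-525)) + (-2)²) = 25*((400 + 525) + 4) = 25*(925 + 4) = 25*929 = 23225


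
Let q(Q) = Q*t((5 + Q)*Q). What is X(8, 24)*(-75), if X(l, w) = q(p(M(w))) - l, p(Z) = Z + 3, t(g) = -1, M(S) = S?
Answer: 2625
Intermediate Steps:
p(Z) = 3 + Z
q(Q) = -Q (q(Q) = Q*(-1) = -Q)
X(l, w) = -3 - l - w (X(l, w) = -(3 + w) - l = (-3 - w) - l = -3 - l - w)
X(8, 24)*(-75) = (-3 - 1*8 - 1*24)*(-75) = (-3 - 8 - 24)*(-75) = -35*(-75) = 2625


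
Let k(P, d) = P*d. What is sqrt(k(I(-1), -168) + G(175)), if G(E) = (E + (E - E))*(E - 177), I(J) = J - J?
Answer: 5*I*sqrt(14) ≈ 18.708*I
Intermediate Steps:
I(J) = 0
G(E) = E*(-177 + E) (G(E) = (E + 0)*(-177 + E) = E*(-177 + E))
sqrt(k(I(-1), -168) + G(175)) = sqrt(0*(-168) + 175*(-177 + 175)) = sqrt(0 + 175*(-2)) = sqrt(0 - 350) = sqrt(-350) = 5*I*sqrt(14)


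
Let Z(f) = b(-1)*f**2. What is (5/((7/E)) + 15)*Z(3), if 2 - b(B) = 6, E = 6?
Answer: -4860/7 ≈ -694.29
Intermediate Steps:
b(B) = -4 (b(B) = 2 - 1*6 = 2 - 6 = -4)
Z(f) = -4*f**2
(5/((7/E)) + 15)*Z(3) = (5/((7/6)) + 15)*(-4*3**2) = (5/((7*(1/6))) + 15)*(-4*9) = (5/(7/6) + 15)*(-36) = (5*(6/7) + 15)*(-36) = (30/7 + 15)*(-36) = (135/7)*(-36) = -4860/7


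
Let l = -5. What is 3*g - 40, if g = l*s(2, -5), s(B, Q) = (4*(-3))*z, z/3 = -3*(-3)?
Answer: 4820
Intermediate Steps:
z = 27 (z = 3*(-3*(-3)) = 3*9 = 27)
s(B, Q) = -324 (s(B, Q) = (4*(-3))*27 = -12*27 = -324)
g = 1620 (g = -5*(-324) = 1620)
3*g - 40 = 3*1620 - 40 = 4860 - 40 = 4820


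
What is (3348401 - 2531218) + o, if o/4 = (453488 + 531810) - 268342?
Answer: 3685007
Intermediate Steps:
o = 2867824 (o = 4*((453488 + 531810) - 268342) = 4*(985298 - 268342) = 4*716956 = 2867824)
(3348401 - 2531218) + o = (3348401 - 2531218) + 2867824 = 817183 + 2867824 = 3685007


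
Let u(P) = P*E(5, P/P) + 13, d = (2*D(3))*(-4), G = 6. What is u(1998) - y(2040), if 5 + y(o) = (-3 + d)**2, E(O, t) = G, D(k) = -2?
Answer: 11837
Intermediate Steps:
d = 16 (d = (2*(-2))*(-4) = -4*(-4) = 16)
E(O, t) = 6
y(o) = 164 (y(o) = -5 + (-3 + 16)**2 = -5 + 13**2 = -5 + 169 = 164)
u(P) = 13 + 6*P (u(P) = P*6 + 13 = 6*P + 13 = 13 + 6*P)
u(1998) - y(2040) = (13 + 6*1998) - 1*164 = (13 + 11988) - 164 = 12001 - 164 = 11837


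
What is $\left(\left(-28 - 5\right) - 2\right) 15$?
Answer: $-525$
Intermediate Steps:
$\left(\left(-28 - 5\right) - 2\right) 15 = \left(-33 + \left(-2 + 0\right)\right) 15 = \left(-33 - 2\right) 15 = \left(-35\right) 15 = -525$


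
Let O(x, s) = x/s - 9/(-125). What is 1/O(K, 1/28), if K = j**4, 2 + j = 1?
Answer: 125/3509 ≈ 0.035623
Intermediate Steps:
j = -1 (j = -2 + 1 = -1)
K = 1 (K = (-1)**4 = 1)
O(x, s) = 9/125 + x/s (O(x, s) = x/s - 9*(-1/125) = x/s + 9/125 = 9/125 + x/s)
1/O(K, 1/28) = 1/(9/125 + 1/1/28) = 1/(9/125 + 1/(1/28)) = 1/(9/125 + 1*28) = 1/(9/125 + 28) = 1/(3509/125) = 125/3509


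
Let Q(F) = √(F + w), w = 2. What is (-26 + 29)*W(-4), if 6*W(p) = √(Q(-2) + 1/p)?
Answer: I/4 ≈ 0.25*I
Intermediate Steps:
Q(F) = √(2 + F) (Q(F) = √(F + 2) = √(2 + F))
W(p) = √(1/p)/6 (W(p) = √(√(2 - 2) + 1/p)/6 = √(√0 + 1/p)/6 = √(0 + 1/p)/6 = √(1/p)/6)
(-26 + 29)*W(-4) = (-26 + 29)*(√(1/(-4))/6) = 3*(√(-¼)/6) = 3*((I/2)/6) = 3*(I/12) = I/4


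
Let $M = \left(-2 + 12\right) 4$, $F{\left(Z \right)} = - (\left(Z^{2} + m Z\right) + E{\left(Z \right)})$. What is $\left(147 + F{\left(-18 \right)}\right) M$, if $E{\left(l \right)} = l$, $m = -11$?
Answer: $-14280$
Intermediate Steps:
$F{\left(Z \right)} = - Z^{2} + 10 Z$ ($F{\left(Z \right)} = - (\left(Z^{2} - 11 Z\right) + Z) = - (Z^{2} - 10 Z) = - Z^{2} + 10 Z$)
$M = 40$ ($M = 10 \cdot 4 = 40$)
$\left(147 + F{\left(-18 \right)}\right) M = \left(147 - 18 \left(10 - -18\right)\right) 40 = \left(147 - 18 \left(10 + 18\right)\right) 40 = \left(147 - 504\right) 40 = \left(-357\right) 40 = -14280$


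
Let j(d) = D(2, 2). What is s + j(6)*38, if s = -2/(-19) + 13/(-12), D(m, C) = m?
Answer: 17105/228 ≈ 75.022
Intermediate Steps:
s = -223/228 (s = -2*(-1/19) + 13*(-1/12) = 2/19 - 13/12 = -223/228 ≈ -0.97807)
j(d) = 2
s + j(6)*38 = -223/228 + 2*38 = -223/228 + 76 = 17105/228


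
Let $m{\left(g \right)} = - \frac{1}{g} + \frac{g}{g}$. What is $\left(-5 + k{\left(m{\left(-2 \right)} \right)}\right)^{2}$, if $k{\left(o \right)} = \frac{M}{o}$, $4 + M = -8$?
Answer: $169$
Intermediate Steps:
$m{\left(g \right)} = 1 - \frac{1}{g}$ ($m{\left(g \right)} = - \frac{1}{g} + 1 = 1 - \frac{1}{g}$)
$M = -12$ ($M = -4 - 8 = -12$)
$k{\left(o \right)} = - \frac{12}{o}$
$\left(-5 + k{\left(m{\left(-2 \right)} \right)}\right)^{2} = \left(-5 - \frac{12}{\frac{1}{-2} \left(-1 - 2\right)}\right)^{2} = \left(-5 - \frac{12}{\left(- \frac{1}{2}\right) \left(-3\right)}\right)^{2} = \left(-5 - \frac{12}{\frac{3}{2}}\right)^{2} = \left(-5 - 8\right)^{2} = \left(-13\right)^{2} = 169$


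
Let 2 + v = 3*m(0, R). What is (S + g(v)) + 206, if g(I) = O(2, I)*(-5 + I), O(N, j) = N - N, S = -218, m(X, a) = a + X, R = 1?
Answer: -12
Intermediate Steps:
m(X, a) = X + a
v = 1 (v = -2 + 3*(0 + 1) = -2 + 3*1 = -2 + 3 = 1)
O(N, j) = 0
g(I) = 0 (g(I) = 0*(-5 + I) = 0)
(S + g(v)) + 206 = (-218 + 0) + 206 = -218 + 206 = -12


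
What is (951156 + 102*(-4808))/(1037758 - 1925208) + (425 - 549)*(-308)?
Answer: 3389302966/88745 ≈ 38192.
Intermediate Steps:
(951156 + 102*(-4808))/(1037758 - 1925208) + (425 - 549)*(-308) = (951156 - 490416)/(-887450) - 124*(-308) = 460740*(-1/887450) + 38192 = -46074/88745 + 38192 = 3389302966/88745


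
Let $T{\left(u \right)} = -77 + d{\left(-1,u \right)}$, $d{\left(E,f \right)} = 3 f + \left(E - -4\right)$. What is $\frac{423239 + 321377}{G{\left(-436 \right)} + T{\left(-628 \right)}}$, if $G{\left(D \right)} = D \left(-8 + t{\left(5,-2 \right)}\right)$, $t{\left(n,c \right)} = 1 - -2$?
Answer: $\frac{372308}{111} \approx 3354.1$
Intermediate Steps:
$t{\left(n,c \right)} = 3$ ($t{\left(n,c \right)} = 1 + 2 = 3$)
$d{\left(E,f \right)} = 4 + E + 3 f$ ($d{\left(E,f \right)} = 3 f + \left(E + 4\right) = 3 f + \left(4 + E\right) = 4 + E + 3 f$)
$T{\left(u \right)} = -74 + 3 u$ ($T{\left(u \right)} = -77 + \left(4 - 1 + 3 u\right) = -77 + \left(3 + 3 u\right) = -74 + 3 u$)
$G{\left(D \right)} = - 5 D$ ($G{\left(D \right)} = D \left(-8 + 3\right) = D \left(-5\right) = - 5 D$)
$\frac{423239 + 321377}{G{\left(-436 \right)} + T{\left(-628 \right)}} = \frac{423239 + 321377}{\left(-5\right) \left(-436\right) + \left(-74 + 3 \left(-628\right)\right)} = \frac{744616}{2180 - 1958} = \frac{744616}{222} = 744616 \cdot \frac{1}{222} = \frac{372308}{111}$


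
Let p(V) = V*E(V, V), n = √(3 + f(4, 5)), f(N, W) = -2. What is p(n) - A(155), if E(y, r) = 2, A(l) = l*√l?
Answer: 2 - 155*√155 ≈ -1927.7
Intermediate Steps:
A(l) = l^(3/2)
n = 1 (n = √(3 - 2) = √1 = 1)
p(V) = 2*V (p(V) = V*2 = 2*V)
p(n) - A(155) = 2*1 - 155^(3/2) = 2 - 155*√155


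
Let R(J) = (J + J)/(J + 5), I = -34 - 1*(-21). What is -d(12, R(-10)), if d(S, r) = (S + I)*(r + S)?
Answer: 16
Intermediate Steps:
I = -13 (I = -34 + 21 = -13)
R(J) = 2*J/(5 + J) (R(J) = (2*J)/(5 + J) = 2*J/(5 + J))
d(S, r) = (-13 + S)*(S + r) (d(S, r) = (S - 13)*(r + S) = (-13 + S)*(S + r))
-d(12, R(-10)) = -(12² - 13*12 - 26*(-10)/(5 - 10) + 12*(2*(-10)/(5 - 10))) = -(144 - 156 - 26*(-10)/(-5) + 12*(2*(-10)/(-5))) = -(144 - 156 - 26*(-10)*(-1)/5 + 12*(2*(-10)*(-⅕))) = -(144 - 156 - 13*4 + 12*4) = -(144 - 156 - 52 + 48) = -1*(-16) = 16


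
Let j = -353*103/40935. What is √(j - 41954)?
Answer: I*√70302724791315/40935 ≈ 204.83*I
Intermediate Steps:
j = -36359/40935 (j = -36359*1/40935 = -36359/40935 ≈ -0.88821)
√(j - 41954) = √(-36359/40935 - 41954) = √(-1717423349/40935) = I*√70302724791315/40935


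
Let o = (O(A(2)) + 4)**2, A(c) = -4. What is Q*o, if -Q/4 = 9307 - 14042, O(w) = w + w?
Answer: 303040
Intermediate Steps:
O(w) = 2*w
o = 16 (o = (2*(-4) + 4)**2 = (-8 + 4)**2 = (-4)**2 = 16)
Q = 18940 (Q = -4*(9307 - 14042) = -4*(-4735) = 18940)
Q*o = 18940*16 = 303040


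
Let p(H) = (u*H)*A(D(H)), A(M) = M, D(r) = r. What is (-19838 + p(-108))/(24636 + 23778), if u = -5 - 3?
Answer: -56575/24207 ≈ -2.3371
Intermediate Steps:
u = -8
p(H) = -8*H² (p(H) = (-8*H)*H = -8*H²)
(-19838 + p(-108))/(24636 + 23778) = (-19838 - 8*(-108)²)/(24636 + 23778) = (-19838 - 8*11664)/48414 = (-19838 - 93312)*(1/48414) = -113150*1/48414 = -56575/24207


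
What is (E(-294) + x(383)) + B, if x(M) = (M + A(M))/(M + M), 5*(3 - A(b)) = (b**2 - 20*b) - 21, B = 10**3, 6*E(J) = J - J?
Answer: 1846461/1915 ≈ 964.21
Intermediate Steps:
E(J) = 0 (E(J) = (J - J)/6 = (1/6)*0 = 0)
B = 1000
A(b) = 36/5 + 4*b - b**2/5 (A(b) = 3 - ((b**2 - 20*b) - 21)/5 = 3 - (-21 + b**2 - 20*b)/5 = 3 + (21/5 + 4*b - b**2/5) = 36/5 + 4*b - b**2/5)
x(M) = (36/5 + 5*M - M**2/5)/(2*M) (x(M) = (M + (36/5 + 4*M - M**2/5))/(M + M) = (36/5 + 5*M - M**2/5)/((2*M)) = (36/5 + 5*M - M**2/5)*(1/(2*M)) = (36/5 + 5*M - M**2/5)/(2*M))
(E(-294) + x(383)) + B = (0 + (1/10)*(36 - 1*383**2 + 25*383)/383) + 1000 = (0 + (1/10)*(1/383)*(36 - 1*146689 + 9575)) + 1000 = (0 + (1/10)*(1/383)*(36 - 146689 + 9575)) + 1000 = (0 + (1/10)*(1/383)*(-137078)) + 1000 = (0 - 68539/1915) + 1000 = -68539/1915 + 1000 = 1846461/1915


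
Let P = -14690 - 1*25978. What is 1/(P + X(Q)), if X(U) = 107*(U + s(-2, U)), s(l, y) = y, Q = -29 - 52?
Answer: -1/58002 ≈ -1.7241e-5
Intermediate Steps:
Q = -81
X(U) = 214*U (X(U) = 107*(U + U) = 107*(2*U) = 214*U)
P = -40668 (P = -14690 - 25978 = -40668)
1/(P + X(Q)) = 1/(-40668 + 214*(-81)) = 1/(-40668 - 17334) = 1/(-58002) = -1/58002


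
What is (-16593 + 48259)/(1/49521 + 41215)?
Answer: 784065993/1020504008 ≈ 0.76831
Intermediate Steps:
(-16593 + 48259)/(1/49521 + 41215) = 31666/(1/49521 + 41215) = 31666/(2041008016/49521) = 31666*(49521/2041008016) = 784065993/1020504008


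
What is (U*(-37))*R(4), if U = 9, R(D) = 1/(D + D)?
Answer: -333/8 ≈ -41.625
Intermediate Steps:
R(D) = 1/(2*D)
(U*(-37))*R(4) = (9*(-37))*((1/2)/4) = -333/(2*4) = -333*1/8 = -333/8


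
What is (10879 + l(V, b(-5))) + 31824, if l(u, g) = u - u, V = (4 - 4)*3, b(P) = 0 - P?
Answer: 42703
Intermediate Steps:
b(P) = -P
V = 0 (V = 0*3 = 0)
l(u, g) = 0
(10879 + l(V, b(-5))) + 31824 = (10879 + 0) + 31824 = 10879 + 31824 = 42703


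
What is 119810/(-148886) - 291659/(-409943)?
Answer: -2845664478/30517386749 ≈ -0.093247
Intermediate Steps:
119810/(-148886) - 291659/(-409943) = 119810*(-1/148886) - 291659*(-1/409943) = -59905/74443 + 291659/409943 = -2845664478/30517386749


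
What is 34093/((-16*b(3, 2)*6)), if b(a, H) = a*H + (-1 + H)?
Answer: -34093/672 ≈ -50.734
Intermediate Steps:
b(a, H) = -1 + H + H*a (b(a, H) = H*a + (-1 + H) = -1 + H + H*a)
34093/((-16*b(3, 2)*6)) = 34093/((-16*(-1 + 2 + 2*3)*6)) = 34093/((-16*(-1 + 2 + 6)*6)) = 34093/((-16*7*6)) = 34093/((-112*6)) = 34093/(-672) = 34093*(-1/672) = -34093/672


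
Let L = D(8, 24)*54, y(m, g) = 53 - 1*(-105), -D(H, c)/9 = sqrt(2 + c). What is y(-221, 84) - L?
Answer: 158 + 486*sqrt(26) ≈ 2636.1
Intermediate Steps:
D(H, c) = -9*sqrt(2 + c)
y(m, g) = 158 (y(m, g) = 53 + 105 = 158)
L = -486*sqrt(26) (L = -9*sqrt(2 + 24)*54 = -9*sqrt(26)*54 = -486*sqrt(26) ≈ -2478.1)
y(-221, 84) - L = 158 - (-486)*sqrt(26) = 158 + 486*sqrt(26)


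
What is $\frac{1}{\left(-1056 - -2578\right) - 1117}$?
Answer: $\frac{1}{405} \approx 0.0024691$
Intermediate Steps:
$\frac{1}{\left(-1056 - -2578\right) - 1117} = \frac{1}{\left(-1056 + 2578\right) - 1117} = \frac{1}{1522 - 1117} = \frac{1}{405}$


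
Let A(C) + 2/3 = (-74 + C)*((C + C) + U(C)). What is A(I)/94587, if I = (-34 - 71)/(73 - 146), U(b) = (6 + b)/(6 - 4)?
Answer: -15324349/3024324738 ≈ -0.0050670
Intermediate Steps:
U(b) = 3 + b/2 (U(b) = (6 + b)/2 = (6 + b)*(½) = 3 + b/2)
I = 105/73 (I = -105/(-73) = -105*(-1/73) = 105/73 ≈ 1.4384)
A(C) = -⅔ + (-74 + C)*(3 + 5*C/2) (A(C) = -⅔ + (-74 + C)*((C + C) + (3 + C/2)) = -⅔ + (-74 + C)*(2*C + (3 + C/2)) = -⅔ + (-74 + C)*(3 + 5*C/2))
A(I)/94587 = (-668/3 - 182*105/73 + 5*(105/73)²/2)/94587 = (-668/3 - 19110/73 + (5/2)*(11025/5329))*(1/94587) = (-668/3 - 19110/73 + 55125/10658)*(1/94587) = -15324349/31974*1/94587 = -15324349/3024324738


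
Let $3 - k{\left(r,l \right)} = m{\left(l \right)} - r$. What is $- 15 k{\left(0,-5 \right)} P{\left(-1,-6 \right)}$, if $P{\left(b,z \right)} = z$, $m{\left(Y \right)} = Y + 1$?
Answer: $630$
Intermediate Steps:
$m{\left(Y \right)} = 1 + Y$
$k{\left(r,l \right)} = 2 + r - l$ ($k{\left(r,l \right)} = 3 - \left(\left(1 + l\right) - r\right) = 3 - \left(1 + l - r\right) = 2 + r - l$)
$- 15 k{\left(0,-5 \right)} P{\left(-1,-6 \right)} = - 15 \left(2 + 0 - -5\right) \left(-6\right) = - 15 \left(2 + 0 + 5\right) \left(-6\right) = \left(-15\right) 7 \left(-6\right) = \left(-105\right) \left(-6\right) = 630$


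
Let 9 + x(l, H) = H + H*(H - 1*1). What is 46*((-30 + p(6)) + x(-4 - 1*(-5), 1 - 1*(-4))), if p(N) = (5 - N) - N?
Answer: -966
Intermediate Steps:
p(N) = 5 - 2*N
x(l, H) = -9 + H + H*(-1 + H) (x(l, H) = -9 + (H + H*(H - 1*1)) = -9 + (H + H*(H - 1)) = -9 + (H + H*(-1 + H)) = -9 + H + H*(-1 + H))
46*((-30 + p(6)) + x(-4 - 1*(-5), 1 - 1*(-4))) = 46*((-30 + (5 - 2*6)) + (-9 + (1 - 1*(-4))²)) = 46*((-30 + (5 - 12)) + (-9 + (1 + 4)²)) = 46*((-30 - 7) + (-9 + 5²)) = 46*(-37 + (-9 + 25)) = 46*(-37 + 16) = 46*(-21) = -966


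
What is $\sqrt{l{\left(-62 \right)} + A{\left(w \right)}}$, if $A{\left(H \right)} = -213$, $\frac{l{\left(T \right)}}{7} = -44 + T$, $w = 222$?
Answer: $i \sqrt{955} \approx 30.903 i$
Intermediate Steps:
$l{\left(T \right)} = -308 + 7 T$ ($l{\left(T \right)} = 7 \left(-44 + T\right) = -308 + 7 T$)
$\sqrt{l{\left(-62 \right)} + A{\left(w \right)}} = \sqrt{\left(-308 + 7 \left(-62\right)\right) - 213} = \sqrt{\left(-308 - 434\right) - 213} = \sqrt{-742 - 213} = \sqrt{-955} = i \sqrt{955}$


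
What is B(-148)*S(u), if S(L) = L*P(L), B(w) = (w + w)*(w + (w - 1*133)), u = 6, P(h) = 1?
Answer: 761904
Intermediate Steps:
B(w) = 2*w*(-133 + 2*w) (B(w) = (2*w)*(w + (w - 133)) = (2*w)*(w + (-133 + w)) = (2*w)*(-133 + 2*w) = 2*w*(-133 + 2*w))
S(L) = L (S(L) = L*1 = L)
B(-148)*S(u) = (2*(-148)*(-133 + 2*(-148)))*6 = (2*(-148)*(-133 - 296))*6 = (2*(-148)*(-429))*6 = 126984*6 = 761904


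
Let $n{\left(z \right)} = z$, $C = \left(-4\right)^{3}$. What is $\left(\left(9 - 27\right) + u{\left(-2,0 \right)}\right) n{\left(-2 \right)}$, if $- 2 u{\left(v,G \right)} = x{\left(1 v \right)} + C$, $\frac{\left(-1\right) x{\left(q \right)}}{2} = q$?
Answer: $-24$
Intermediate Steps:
$x{\left(q \right)} = - 2 q$
$C = -64$
$u{\left(v,G \right)} = 32 + v$ ($u{\left(v,G \right)} = - \frac{- 2 \cdot 1 v - 64}{2} = - \frac{- 2 v - 64}{2} = - \frac{-64 - 2 v}{2} = 32 + v$)
$\left(\left(9 - 27\right) + u{\left(-2,0 \right)}\right) n{\left(-2 \right)} = \left(\left(9 - 27\right) + \left(32 - 2\right)\right) \left(-2\right) = \left(\left(9 - 27\right) + 30\right) \left(-2\right) = \left(-18 + 30\right) \left(-2\right) = 12 \left(-2\right) = -24$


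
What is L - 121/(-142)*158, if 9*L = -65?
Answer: 81416/639 ≈ 127.41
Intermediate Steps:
L = -65/9 (L = (⅑)*(-65) = -65/9 ≈ -7.2222)
L - 121/(-142)*158 = -65/9 - 121/(-142)*158 = -65/9 - 121*(-1/142)*158 = -65/9 + (121/142)*158 = -65/9 + 9559/71 = 81416/639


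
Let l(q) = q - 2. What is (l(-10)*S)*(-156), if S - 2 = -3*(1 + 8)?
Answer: -46800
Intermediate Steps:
S = -25 (S = 2 - 3*(1 + 8) = 2 - 3*9 = 2 - 27 = -25)
l(q) = -2 + q
(l(-10)*S)*(-156) = ((-2 - 10)*(-25))*(-156) = -12*(-25)*(-156) = 300*(-156) = -46800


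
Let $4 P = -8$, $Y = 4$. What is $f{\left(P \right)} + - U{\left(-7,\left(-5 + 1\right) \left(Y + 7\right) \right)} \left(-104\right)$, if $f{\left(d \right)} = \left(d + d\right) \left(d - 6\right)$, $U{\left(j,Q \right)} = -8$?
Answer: $-800$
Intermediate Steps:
$P = -2$ ($P = \frac{1}{4} \left(-8\right) = -2$)
$f{\left(d \right)} = 2 d \left(-6 + d\right)$
$f{\left(P \right)} + - U{\left(-7,\left(-5 + 1\right) \left(Y + 7\right) \right)} \left(-104\right) = 2 \left(-2\right) \left(-6 - 2\right) + \left(-1\right) \left(-8\right) \left(-104\right) = 2 \left(-2\right) \left(-8\right) + 8 \left(-104\right) = 32 - 832 = -800$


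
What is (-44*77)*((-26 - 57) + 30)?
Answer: 179564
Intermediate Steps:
(-44*77)*((-26 - 57) + 30) = -3388*(-83 + 30) = -3388*(-53) = 179564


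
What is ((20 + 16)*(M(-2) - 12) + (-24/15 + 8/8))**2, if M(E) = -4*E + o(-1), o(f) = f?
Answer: 815409/25 ≈ 32616.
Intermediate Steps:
M(E) = -1 - 4*E (M(E) = -4*E - 1 = -1 - 4*E)
((20 + 16)*(M(-2) - 12) + (-24/15 + 8/8))**2 = ((20 + 16)*((-1 - 4*(-2)) - 12) + (-24/15 + 8/8))**2 = (36*((-1 + 8) - 12) + (-24*1/15 + 8*(1/8)))**2 = (36*(7 - 12) + (-8/5 + 1))**2 = (36*(-5) - 3/5)**2 = (-180 - 3/5)**2 = (-903/5)**2 = 815409/25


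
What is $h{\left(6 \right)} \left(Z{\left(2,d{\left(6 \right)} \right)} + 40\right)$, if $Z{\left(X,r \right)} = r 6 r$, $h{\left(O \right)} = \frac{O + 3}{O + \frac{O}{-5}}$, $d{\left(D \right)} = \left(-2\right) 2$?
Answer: $255$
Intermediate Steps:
$d{\left(D \right)} = -4$
$h{\left(O \right)} = \frac{5 \left(3 + O\right)}{4 O}$ ($h{\left(O \right)} = \frac{3 + O}{O + O \left(- \frac{1}{5}\right)} = \frac{3 + O}{O - \frac{O}{5}} = \frac{3 + O}{\frac{4}{5} O} = \left(3 + O\right) \frac{5}{4 O} = \frac{5 \left(3 + O\right)}{4 O}$)
$Z{\left(X,r \right)} = 6 r^{2}$ ($Z{\left(X,r \right)} = 6 r r = 6 r^{2}$)
$h{\left(6 \right)} \left(Z{\left(2,d{\left(6 \right)} \right)} + 40\right) = \frac{5 \left(3 + 6\right)}{4 \cdot 6} \left(6 \left(-4\right)^{2} + 40\right) = \frac{5}{4} \cdot \frac{1}{6} \cdot 9 \left(6 \cdot 16 + 40\right) = \frac{15 \left(96 + 40\right)}{8} = \frac{15}{8} \cdot 136 = 255$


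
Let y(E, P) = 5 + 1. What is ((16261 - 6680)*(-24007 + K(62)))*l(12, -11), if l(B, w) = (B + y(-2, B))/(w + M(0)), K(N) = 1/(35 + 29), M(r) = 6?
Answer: 132486288363/160 ≈ 8.2804e+8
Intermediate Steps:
y(E, P) = 6
K(N) = 1/64
l(B, w) = (6 + B)/(6 + w) (l(B, w) = (B + 6)/(w + 6) = (6 + B)/(6 + w))
((16261 - 6680)*(-24007 + K(62)))*l(12, -11) = ((16261 - 6680)*(-24007 + 1/64))*((6 + 12)/(6 - 11)) = (9581*(-1536447/64))*(18/(-5)) = -(-14720698707)*18/320 = -14720698707/64*(-18/5) = 132486288363/160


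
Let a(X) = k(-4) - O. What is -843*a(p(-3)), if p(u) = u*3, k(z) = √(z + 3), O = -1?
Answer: -843 - 843*I ≈ -843.0 - 843.0*I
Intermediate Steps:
k(z) = √(3 + z)
p(u) = 3*u
a(X) = 1 + I (a(X) = √(3 - 4) - 1*(-1) = √(-1) + 1 = I + 1 = 1 + I)
-843*a(p(-3)) = -843*(1 + I) = -843 - 843*I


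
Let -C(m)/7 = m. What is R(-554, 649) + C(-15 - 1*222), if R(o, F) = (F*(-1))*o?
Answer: 361205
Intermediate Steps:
C(m) = -7*m
R(o, F) = -F*o (R(o, F) = (-F)*o = -F*o)
R(-554, 649) + C(-15 - 1*222) = -1*649*(-554) - 7*(-15 - 1*222) = 359546 - 7*(-15 - 222) = 359546 - 7*(-237) = 359546 + 1659 = 361205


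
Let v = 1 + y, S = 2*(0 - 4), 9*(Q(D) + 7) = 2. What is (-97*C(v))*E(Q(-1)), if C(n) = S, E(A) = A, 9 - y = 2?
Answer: -47336/9 ≈ -5259.6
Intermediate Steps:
y = 7 (y = 9 - 1*2 = 9 - 2 = 7)
Q(D) = -61/9 (Q(D) = -7 + (⅑)*2 = -7 + 2/9 = -61/9)
S = -8 (S = 2*(-4) = -8)
v = 8 (v = 1 + 7 = 8)
C(n) = -8
(-97*C(v))*E(Q(-1)) = -97*(-8)*(-61/9) = 776*(-61/9) = -47336/9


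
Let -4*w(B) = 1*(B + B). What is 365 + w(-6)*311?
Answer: 1298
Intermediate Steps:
w(B) = -B/2 (w(B) = -(B + B)/4 = -2*B/4 = -B/2)
365 + w(-6)*311 = 365 - ½*(-6)*311 = 365 + 3*311 = 365 + 933 = 1298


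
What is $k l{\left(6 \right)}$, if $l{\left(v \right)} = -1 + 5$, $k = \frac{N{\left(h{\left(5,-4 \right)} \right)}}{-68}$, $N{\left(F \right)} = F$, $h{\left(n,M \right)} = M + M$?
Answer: $\frac{8}{17} \approx 0.47059$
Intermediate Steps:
$h{\left(n,M \right)} = 2 M$
$k = \frac{2}{17}$ ($k = \frac{2 \left(-4\right)}{-68} = \left(-8\right) \left(- \frac{1}{68}\right) = \frac{2}{17} \approx 0.11765$)
$l{\left(v \right)} = 4$
$k l{\left(6 \right)} = \frac{2}{17} \cdot 4 = \frac{8}{17}$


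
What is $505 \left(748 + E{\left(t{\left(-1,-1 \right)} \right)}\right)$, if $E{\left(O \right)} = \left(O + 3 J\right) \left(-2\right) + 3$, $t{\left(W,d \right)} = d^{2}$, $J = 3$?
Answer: $369155$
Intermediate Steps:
$E{\left(O \right)} = -15 - 2 O$ ($E{\left(O \right)} = \left(O + 3 \cdot 3\right) \left(-2\right) + 3 = \left(O + 9\right) \left(-2\right) + 3 = \left(9 + O\right) \left(-2\right) + 3 = \left(-18 - 2 O\right) + 3 = -15 - 2 O$)
$505 \left(748 + E{\left(t{\left(-1,-1 \right)} \right)}\right) = 505 \left(748 - \left(15 + 2 \left(-1\right)^{2}\right)\right) = 505 \left(748 - 17\right) = 505 \cdot 731 = 369155$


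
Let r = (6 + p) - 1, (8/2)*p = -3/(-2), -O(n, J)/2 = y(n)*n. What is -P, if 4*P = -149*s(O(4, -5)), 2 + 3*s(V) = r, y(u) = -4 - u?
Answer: 1341/32 ≈ 41.906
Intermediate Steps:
O(n, J) = -2*n*(-4 - n) (O(n, J) = -2*(-4 - n)*n = -2*n*(-4 - n))
p = 3/8 (p = (-3/(-2))/4 = (-3*(-1/2))/4 = (1/4)*(3/2) = 3/8 ≈ 0.37500)
r = 43/8 (r = (6 + 3/8) - 1 = 51/8 - 1 = 43/8 ≈ 5.3750)
s(V) = 9/8 (s(V) = -2/3 + (1/3)*(43/8) = -2/3 + 43/24 = 9/8)
P = -1341/32 (P = (-149*9/8)/4 = (1/4)*(-1341/8) = -1341/32 ≈ -41.906)
-P = -1*(-1341/32) = 1341/32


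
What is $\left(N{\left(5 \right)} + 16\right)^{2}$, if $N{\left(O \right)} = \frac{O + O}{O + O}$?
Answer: $289$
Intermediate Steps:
$N{\left(O \right)} = 1$ ($N{\left(O \right)} = \frac{2 O}{2 O} = 2 O \frac{1}{2 O} = 1$)
$\left(N{\left(5 \right)} + 16\right)^{2} = \left(1 + 16\right)^{2} = 17^{2} = 289$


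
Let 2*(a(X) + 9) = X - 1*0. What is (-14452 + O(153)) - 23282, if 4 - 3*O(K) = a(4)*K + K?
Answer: -112280/3 ≈ -37427.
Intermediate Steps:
a(X) = -9 + X/2 (a(X) = -9 + (X - 1*0)/2 = -9 + (X + 0)/2 = -9 + X/2)
O(K) = 4/3 + 2*K (O(K) = 4/3 - ((-9 + (½)*4)*K + K)/3 = 4/3 - ((-9 + 2)*K + K)/3 = 4/3 - (-7*K + K)/3 = 4/3 - (-2)*K = 4/3 + 2*K)
(-14452 + O(153)) - 23282 = (-14452 + (4/3 + 2*153)) - 23282 = (-14452 + (4/3 + 306)) - 23282 = (-14452 + 922/3) - 23282 = -42434/3 - 23282 = -112280/3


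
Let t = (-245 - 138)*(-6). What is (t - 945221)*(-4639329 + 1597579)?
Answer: 2868136035250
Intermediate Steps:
t = 2298 (t = -383*(-6) = 2298)
(t - 945221)*(-4639329 + 1597579) = (2298 - 945221)*(-4639329 + 1597579) = -942923*(-3041750) = 2868136035250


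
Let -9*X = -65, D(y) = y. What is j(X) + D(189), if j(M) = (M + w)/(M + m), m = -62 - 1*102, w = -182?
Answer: 268252/1411 ≈ 190.11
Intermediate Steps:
m = -164 (m = -62 - 102 = -164)
X = 65/9 (X = -⅑*(-65) = 65/9 ≈ 7.2222)
j(M) = (-182 + M)/(-164 + M) (j(M) = (M - 182)/(M - 164) = (-182 + M)/(-164 + M))
j(X) + D(189) = (-182 + 65/9)/(-164 + 65/9) + 189 = -1573/9/(-1411/9) + 189 = -9/1411*(-1573/9) + 189 = 1573/1411 + 189 = 268252/1411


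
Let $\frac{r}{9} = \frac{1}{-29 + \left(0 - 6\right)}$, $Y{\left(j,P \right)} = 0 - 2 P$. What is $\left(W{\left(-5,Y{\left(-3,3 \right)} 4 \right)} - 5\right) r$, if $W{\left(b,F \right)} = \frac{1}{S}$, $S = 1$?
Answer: $\frac{36}{35} \approx 1.0286$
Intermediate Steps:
$Y{\left(j,P \right)} = - 2 P$
$W{\left(b,F \right)} = 1$ ($W{\left(b,F \right)} = 1^{-1} = 1$)
$r = - \frac{9}{35}$ ($r = \frac{9}{-29 + \left(0 - 6\right)} = \frac{9}{-29 - 6} = \frac{9}{-35} = 9 \left(- \frac{1}{35}\right) = - \frac{9}{35} \approx -0.25714$)
$\left(W{\left(-5,Y{\left(-3,3 \right)} 4 \right)} - 5\right) r = \left(1 - 5\right) \left(- \frac{9}{35}\right) = \left(-4\right) \left(- \frac{9}{35}\right) = \frac{36}{35}$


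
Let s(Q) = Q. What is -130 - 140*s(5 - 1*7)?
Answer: 150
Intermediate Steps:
-130 - 140*s(5 - 1*7) = -130 - 140*(5 - 1*7) = -130 - 140*(5 - 7) = -130 - 140*(-2) = -130 + 280 = 150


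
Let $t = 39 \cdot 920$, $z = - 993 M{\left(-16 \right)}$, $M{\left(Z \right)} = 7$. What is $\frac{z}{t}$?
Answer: $- \frac{2317}{11960} \approx -0.19373$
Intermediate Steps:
$z = -6951$ ($z = \left(-993\right) 7 = -6951$)
$t = 35880$
$\frac{z}{t} = - \frac{6951}{35880} = \left(-6951\right) \frac{1}{35880} = - \frac{2317}{11960}$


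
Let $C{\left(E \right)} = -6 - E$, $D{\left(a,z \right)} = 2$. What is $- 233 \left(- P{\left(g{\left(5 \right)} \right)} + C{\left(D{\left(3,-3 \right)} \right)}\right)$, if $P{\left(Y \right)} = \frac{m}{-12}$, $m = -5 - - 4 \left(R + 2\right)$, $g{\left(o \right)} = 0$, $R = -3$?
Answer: $\frac{8155}{4} \approx 2038.8$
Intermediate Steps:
$m = -9$ ($m = -5 - - 4 \left(-3 + 2\right) = -5 - \left(-4\right) \left(-1\right) = -5 - 4 = -9$)
$P{\left(Y \right)} = \frac{3}{4}$ ($P{\left(Y \right)} = - \frac{9}{-12} = \left(-9\right) \left(- \frac{1}{12}\right) = \frac{3}{4}$)
$- 233 \left(- P{\left(g{\left(5 \right)} \right)} + C{\left(D{\left(3,-3 \right)} \right)}\right) = - 233 \left(\left(-1\right) \frac{3}{4} - 8\right) = - 233 \left(- \frac{3}{4} - 8\right) = \left(-233\right) \left(- \frac{35}{4}\right) = \frac{8155}{4}$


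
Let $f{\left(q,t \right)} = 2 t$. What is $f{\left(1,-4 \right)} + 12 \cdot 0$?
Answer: $-8$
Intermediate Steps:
$f{\left(1,-4 \right)} + 12 \cdot 0 = 2 \left(-4\right) + 12 \cdot 0 = -8 + 0 = -8$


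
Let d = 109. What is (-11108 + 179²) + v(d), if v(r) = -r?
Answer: 20824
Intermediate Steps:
(-11108 + 179²) + v(d) = (-11108 + 179²) - 1*109 = (-11108 + 32041) - 109 = 20933 - 109 = 20824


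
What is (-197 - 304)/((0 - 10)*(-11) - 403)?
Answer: 501/293 ≈ 1.7099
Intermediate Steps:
(-197 - 304)/((0 - 10)*(-11) - 403) = -501/(-10*(-11) - 403) = -501/(110 - 403) = -501/(-293) = -501*(-1/293) = 501/293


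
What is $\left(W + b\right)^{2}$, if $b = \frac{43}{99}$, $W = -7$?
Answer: $\frac{422500}{9801} \approx 43.108$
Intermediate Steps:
$b = \frac{43}{99}$ ($b = 43 \cdot \frac{1}{99} = \frac{43}{99} \approx 0.43434$)
$\left(W + b\right)^{2} = \left(-7 + \frac{43}{99}\right)^{2} = \left(- \frac{650}{99}\right)^{2} = \frac{422500}{9801}$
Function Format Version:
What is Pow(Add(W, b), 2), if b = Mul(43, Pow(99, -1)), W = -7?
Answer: Rational(422500, 9801) ≈ 43.108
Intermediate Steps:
b = Rational(43, 99) (b = Mul(43, Rational(1, 99)) = Rational(43, 99) ≈ 0.43434)
Pow(Add(W, b), 2) = Pow(Add(-7, Rational(43, 99)), 2) = Pow(Rational(-650, 99), 2) = Rational(422500, 9801)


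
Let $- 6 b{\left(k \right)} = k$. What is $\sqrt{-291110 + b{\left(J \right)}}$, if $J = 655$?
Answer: $\frac{i \sqrt{10483890}}{6} \approx 539.65 i$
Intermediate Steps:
$b{\left(k \right)} = - \frac{k}{6}$
$\sqrt{-291110 + b{\left(J \right)}} = \sqrt{-291110 - \frac{655}{6}} = \sqrt{- \frac{1747315}{6}} = \frac{i \sqrt{10483890}}{6}$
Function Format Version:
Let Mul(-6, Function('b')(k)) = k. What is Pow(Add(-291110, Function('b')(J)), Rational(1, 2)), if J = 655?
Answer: Mul(Rational(1, 6), I, Pow(10483890, Rational(1, 2))) ≈ Mul(539.65, I)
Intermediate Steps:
Function('b')(k) = Mul(Rational(-1, 6), k)
Pow(Add(-291110, Function('b')(J)), Rational(1, 2)) = Pow(Add(-291110, Mul(Rational(-1, 6), 655)), Rational(1, 2)) = Pow(Add(-291110, Rational(-655, 6)), Rational(1, 2)) = Pow(Rational(-1747315, 6), Rational(1, 2)) = Mul(Rational(1, 6), I, Pow(10483890, Rational(1, 2)))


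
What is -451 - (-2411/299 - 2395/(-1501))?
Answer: -199505543/448799 ≈ -444.53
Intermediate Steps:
-451 - (-2411/299 - 2395/(-1501)) = -451 - (-2411*1/299 - 2395*(-1/1501)) = -451 - (-2411/299 + 2395/1501) = -451 - 1*(-2902806/448799) = -451 + 2902806/448799 = -199505543/448799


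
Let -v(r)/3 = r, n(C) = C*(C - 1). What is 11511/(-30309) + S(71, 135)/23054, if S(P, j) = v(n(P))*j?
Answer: -10212140874/116457281 ≈ -87.690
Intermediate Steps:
n(C) = C*(-1 + C)
v(r) = -3*r
S(P, j) = -3*P*j*(-1 + P) (S(P, j) = (-3*P*(-1 + P))*j = -3*P*j*(-1 + P))
11511/(-30309) + S(71, 135)/23054 = 11511/(-30309) + (3*71*135*(1 - 1*71))/23054 = 11511*(-1/30309) + (3*71*135*(1 - 71))*(1/23054) = -3837/10103 + (3*71*135*(-70))*(1/23054) = -3837/10103 - 2012850*1/23054 = -3837/10103 - 1006425/11527 = -10212140874/116457281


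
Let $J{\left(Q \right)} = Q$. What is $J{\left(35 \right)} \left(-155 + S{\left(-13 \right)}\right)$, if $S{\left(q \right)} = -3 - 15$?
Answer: $-6055$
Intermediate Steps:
$S{\left(q \right)} = -18$ ($S{\left(q \right)} = -3 - 15 = -18$)
$J{\left(35 \right)} \left(-155 + S{\left(-13 \right)}\right) = 35 \left(-155 - 18\right) = 35 \left(-173\right) = -6055$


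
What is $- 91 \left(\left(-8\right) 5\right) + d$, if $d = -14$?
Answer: $3626$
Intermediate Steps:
$- 91 \left(\left(-8\right) 5\right) + d = - 91 \left(\left(-8\right) 5\right) - 14 = \left(-91\right) \left(-40\right) - 14 = 3640 - 14 = 3626$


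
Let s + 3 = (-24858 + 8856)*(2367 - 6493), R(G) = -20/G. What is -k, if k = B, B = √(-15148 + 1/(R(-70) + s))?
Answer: -I*√3235626027129858210485/462169745 ≈ -123.08*I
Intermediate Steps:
s = 66024249 (s = -3 + (-24858 + 8856)*(2367 - 6493) = -3 - 16002*(-4126) = -3 + 66024252 = 66024249)
B = I*√3235626027129858210485/462169745 (B = √(-15148 + 1/(-20/(-70) + 66024249)) = √(-15148 + 1/(-20*(-1/70) + 66024249)) = √(-15148 + 1/(2/7 + 66024249)) = √(-15148 + 1/(462169745/7)) = √(-15148 + 7/462169745) = √(-7000947297253/462169745) = I*√3235626027129858210485/462169745 ≈ 123.08*I)
k = I*√3235626027129858210485/462169745 ≈ 123.08*I
-k = -I*√3235626027129858210485/462169745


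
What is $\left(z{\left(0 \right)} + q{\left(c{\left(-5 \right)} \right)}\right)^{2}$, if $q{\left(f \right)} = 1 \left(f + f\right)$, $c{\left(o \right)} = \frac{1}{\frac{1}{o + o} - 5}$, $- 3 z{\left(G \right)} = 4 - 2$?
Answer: $\frac{324}{289} \approx 1.1211$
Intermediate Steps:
$z{\left(G \right)} = - \frac{2}{3}$ ($z{\left(G \right)} = - \frac{4 - 2}{3} = \left(- \frac{1}{3}\right) 2 = - \frac{2}{3}$)
$c{\left(o \right)} = \frac{1}{-5 + \frac{1}{2 o}}$ ($c{\left(o \right)} = \frac{1}{\frac{1}{2 o} - 5} = \frac{1}{-5 + \frac{1}{2 o}}$)
$q{\left(f \right)} = 2 f$ ($q{\left(f \right)} = 1 \cdot 2 f = 2 f$)
$\left(z{\left(0 \right)} + q{\left(c{\left(-5 \right)} \right)}\right)^{2} = \left(- \frac{2}{3} + 2 \left(\left(-2\right) \left(-5\right) \frac{1}{-1 + 10 \left(-5\right)}\right)\right)^{2} = \left(- \frac{2}{3} + 2 \left(\left(-2\right) \left(-5\right) \frac{1}{-1 - 50}\right)\right)^{2} = \left(- \frac{2}{3} + 2 \left(\left(-2\right) \left(-5\right) \frac{1}{-51}\right)\right)^{2} = \left(- \frac{2}{3} + 2 \left(\left(-2\right) \left(-5\right) \left(- \frac{1}{51}\right)\right)\right)^{2} = \left(- \frac{2}{3} + 2 \left(- \frac{10}{51}\right)\right)^{2} = \left(- \frac{2}{3} - \frac{20}{51}\right)^{2} = \left(- \frac{18}{17}\right)^{2} = \frac{324}{289}$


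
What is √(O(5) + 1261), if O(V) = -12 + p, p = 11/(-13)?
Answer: √210938/13 ≈ 35.329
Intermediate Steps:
p = -11/13 (p = 11*(-1/13) = -11/13 ≈ -0.84615)
O(V) = -167/13 (O(V) = -12 - 11/13 = -167/13)
√(O(5) + 1261) = √(-167/13 + 1261) = √(16226/13) = √210938/13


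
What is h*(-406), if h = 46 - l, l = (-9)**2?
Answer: 14210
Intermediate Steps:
l = 81
h = -35 (h = 46 - 1*81 = 46 - 81 = -35)
h*(-406) = -35*(-406) = 14210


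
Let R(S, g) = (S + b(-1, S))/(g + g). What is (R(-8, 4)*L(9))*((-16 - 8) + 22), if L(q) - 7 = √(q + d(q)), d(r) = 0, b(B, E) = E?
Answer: 40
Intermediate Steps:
L(q) = 7 + √q (L(q) = 7 + √(q + 0) = 7 + √q)
R(S, g) = S/g (R(S, g) = (S + S)/(g + g) = (2*S)/((2*g)) = (2*S)*(1/(2*g)) = S/g)
(R(-8, 4)*L(9))*((-16 - 8) + 22) = ((-8/4)*(7 + √9))*((-16 - 8) + 22) = ((-8*¼)*(7 + 3))*(-24 + 22) = -2*10*(-2) = -20*(-2) = 40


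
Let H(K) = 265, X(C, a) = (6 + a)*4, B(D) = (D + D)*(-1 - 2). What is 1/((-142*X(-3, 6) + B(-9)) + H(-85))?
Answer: -1/6497 ≈ -0.00015392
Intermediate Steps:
B(D) = -6*D (B(D) = (2*D)*(-3) = -6*D)
X(C, a) = 24 + 4*a
1/((-142*X(-3, 6) + B(-9)) + H(-85)) = 1/((-142*(24 + 4*6) - 6*(-9)) + 265) = 1/((-142*(24 + 24) + 54) + 265) = 1/((-142*48 + 54) + 265) = 1/((-6816 + 54) + 265) = 1/(-6762 + 265) = 1/(-6497) = -1/6497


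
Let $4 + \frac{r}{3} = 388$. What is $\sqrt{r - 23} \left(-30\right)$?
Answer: $- 30 \sqrt{1129} \approx -1008.0$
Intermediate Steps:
$r = 1152$ ($r = -12 + 3 \cdot 388 = -12 + 1164 = 1152$)
$\sqrt{r - 23} \left(-30\right) = \sqrt{1152 - 23} \left(-30\right) = \sqrt{1129} \left(-30\right) = - 30 \sqrt{1129}$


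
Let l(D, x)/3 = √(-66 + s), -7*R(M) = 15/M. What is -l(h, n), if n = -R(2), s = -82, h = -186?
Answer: -6*I*√37 ≈ -36.497*I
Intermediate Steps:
R(M) = -15/(7*M)
n = 15/14 (n = -(-15)/(7*2) = -1*(-15/14) = 15/14 ≈ 1.0714)
l(D, x) = 6*I*√37 (l(D, x) = 3*√(-66 - 82) = 3*√(-148) = 3*(2*I*√37) = 6*I*√37)
-l(h, n) = -6*I*√37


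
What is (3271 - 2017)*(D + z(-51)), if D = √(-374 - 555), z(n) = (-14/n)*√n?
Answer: I*(1254*√929 + 5852*√51/17) ≈ 40680.0*I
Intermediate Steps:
z(n) = -14/√n
D = I*√929 (D = √(-929) = I*√929 ≈ 30.479*I)
(3271 - 2017)*(D + z(-51)) = (3271 - 2017)*(I*√929 - (-14)*I*√51/51) = 1254*(I*√929 - (-14)*I*√51/51) = 1254*(I*√929 + 14*I*√51/51) = 1254*I*√929 + 5852*I*√51/17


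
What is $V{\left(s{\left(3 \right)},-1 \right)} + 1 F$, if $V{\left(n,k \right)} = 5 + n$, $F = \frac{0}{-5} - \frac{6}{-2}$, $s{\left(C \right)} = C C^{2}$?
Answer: $35$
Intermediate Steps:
$s{\left(C \right)} = C^{3}$
$F = 3$ ($F = 0 \left(- \frac{1}{5}\right) - -3 = 0 + 3 = 3$)
$V{\left(s{\left(3 \right)},-1 \right)} + 1 F = \left(5 + 3^{3}\right) + 1 \cdot 3 = \left(5 + 27\right) + 3 = 32 + 3 = 35$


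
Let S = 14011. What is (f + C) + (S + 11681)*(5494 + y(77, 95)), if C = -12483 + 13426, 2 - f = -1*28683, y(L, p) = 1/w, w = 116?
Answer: 4094269227/29 ≈ 1.4118e+8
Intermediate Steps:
y(L, p) = 1/116
f = 28685 (f = 2 - (-1)*28683 = 2 - 1*(-28683) = 2 + 28683 = 28685)
C = 943
(f + C) + (S + 11681)*(5494 + y(77, 95)) = (28685 + 943) + (14011 + 11681)*(5494 + 1/116) = 29628 + 25692*(637305/116) = 29628 + 4093410015/29 = 4094269227/29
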